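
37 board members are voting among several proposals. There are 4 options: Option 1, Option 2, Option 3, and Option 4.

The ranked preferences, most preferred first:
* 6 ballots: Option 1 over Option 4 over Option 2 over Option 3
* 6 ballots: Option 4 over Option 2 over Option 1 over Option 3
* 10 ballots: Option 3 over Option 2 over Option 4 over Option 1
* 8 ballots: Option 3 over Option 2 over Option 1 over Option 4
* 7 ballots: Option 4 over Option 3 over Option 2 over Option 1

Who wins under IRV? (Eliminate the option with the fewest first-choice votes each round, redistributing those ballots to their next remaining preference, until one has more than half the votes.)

Round 1: Option 1 6, Option 2 0, Option 3 18, Option 4 13. Option 2 eliminated.
Round 2: Option 1 6, Option 3 18, Option 4 13. Option 1 eliminated.
Round 3: Option 3 18, Option 4 19. Option 4 has a majority (≥19).

Option 4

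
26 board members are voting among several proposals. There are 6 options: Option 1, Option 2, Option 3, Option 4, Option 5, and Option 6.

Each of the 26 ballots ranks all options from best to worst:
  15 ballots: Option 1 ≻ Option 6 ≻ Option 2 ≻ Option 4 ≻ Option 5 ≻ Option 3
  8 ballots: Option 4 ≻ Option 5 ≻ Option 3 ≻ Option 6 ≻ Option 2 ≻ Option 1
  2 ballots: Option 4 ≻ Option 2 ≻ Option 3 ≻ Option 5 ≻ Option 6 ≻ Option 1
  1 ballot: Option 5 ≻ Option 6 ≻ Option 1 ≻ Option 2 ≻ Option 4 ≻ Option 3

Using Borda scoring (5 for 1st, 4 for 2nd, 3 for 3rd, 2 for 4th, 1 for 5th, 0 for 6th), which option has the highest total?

Option 1: 15×5 + 8×0 + 2×0 + 1×3 = 78
Option 2: 15×3 + 8×1 + 2×4 + 1×2 = 63
Option 3: 15×0 + 8×3 + 2×3 + 1×0 = 30
Option 4: 15×2 + 8×5 + 2×5 + 1×1 = 81
Option 5: 15×1 + 8×4 + 2×2 + 1×5 = 56
Option 6: 15×4 + 8×2 + 2×1 + 1×4 = 82

Option 6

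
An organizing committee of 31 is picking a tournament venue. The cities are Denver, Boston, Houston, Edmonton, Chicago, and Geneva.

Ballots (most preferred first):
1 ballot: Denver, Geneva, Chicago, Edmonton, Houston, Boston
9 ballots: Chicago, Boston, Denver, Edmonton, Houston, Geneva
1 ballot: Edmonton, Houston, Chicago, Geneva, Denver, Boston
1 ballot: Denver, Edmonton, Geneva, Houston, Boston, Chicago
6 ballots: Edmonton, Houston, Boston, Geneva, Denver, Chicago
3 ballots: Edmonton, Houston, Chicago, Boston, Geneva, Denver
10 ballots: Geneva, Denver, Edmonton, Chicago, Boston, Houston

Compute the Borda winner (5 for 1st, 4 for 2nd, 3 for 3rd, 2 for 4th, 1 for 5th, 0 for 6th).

Edmonton

Denver: 1×5 + 9×3 + 1×1 + 1×5 + 6×1 + 3×0 + 10×4 = 84
Boston: 1×0 + 9×4 + 1×0 + 1×1 + 6×3 + 3×2 + 10×1 = 71
Houston: 1×1 + 9×1 + 1×4 + 1×2 + 6×4 + 3×4 + 10×0 = 52
Edmonton: 1×2 + 9×2 + 1×5 + 1×4 + 6×5 + 3×5 + 10×3 = 104
Chicago: 1×3 + 9×5 + 1×3 + 1×0 + 6×0 + 3×3 + 10×2 = 80
Geneva: 1×4 + 9×0 + 1×2 + 1×3 + 6×2 + 3×1 + 10×5 = 74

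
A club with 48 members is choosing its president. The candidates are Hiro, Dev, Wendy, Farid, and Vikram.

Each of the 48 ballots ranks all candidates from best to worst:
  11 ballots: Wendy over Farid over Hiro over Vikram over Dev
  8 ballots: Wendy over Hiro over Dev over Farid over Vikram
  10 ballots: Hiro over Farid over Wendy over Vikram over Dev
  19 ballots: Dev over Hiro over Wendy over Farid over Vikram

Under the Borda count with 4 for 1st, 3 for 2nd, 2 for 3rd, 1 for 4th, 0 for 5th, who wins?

Hiro: 11×2 + 8×3 + 10×4 + 19×3 = 143
Dev: 11×0 + 8×2 + 10×0 + 19×4 = 92
Wendy: 11×4 + 8×4 + 10×2 + 19×2 = 134
Farid: 11×3 + 8×1 + 10×3 + 19×1 = 90
Vikram: 11×1 + 8×0 + 10×1 + 19×0 = 21

Hiro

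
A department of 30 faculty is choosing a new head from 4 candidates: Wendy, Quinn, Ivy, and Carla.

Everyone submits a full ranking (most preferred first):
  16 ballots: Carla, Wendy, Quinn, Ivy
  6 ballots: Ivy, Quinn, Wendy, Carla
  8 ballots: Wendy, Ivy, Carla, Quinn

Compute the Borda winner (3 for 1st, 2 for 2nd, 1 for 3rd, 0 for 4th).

Wendy: 16×2 + 6×1 + 8×3 = 62
Quinn: 16×1 + 6×2 + 8×0 = 28
Ivy: 16×0 + 6×3 + 8×2 = 34
Carla: 16×3 + 6×0 + 8×1 = 56

Wendy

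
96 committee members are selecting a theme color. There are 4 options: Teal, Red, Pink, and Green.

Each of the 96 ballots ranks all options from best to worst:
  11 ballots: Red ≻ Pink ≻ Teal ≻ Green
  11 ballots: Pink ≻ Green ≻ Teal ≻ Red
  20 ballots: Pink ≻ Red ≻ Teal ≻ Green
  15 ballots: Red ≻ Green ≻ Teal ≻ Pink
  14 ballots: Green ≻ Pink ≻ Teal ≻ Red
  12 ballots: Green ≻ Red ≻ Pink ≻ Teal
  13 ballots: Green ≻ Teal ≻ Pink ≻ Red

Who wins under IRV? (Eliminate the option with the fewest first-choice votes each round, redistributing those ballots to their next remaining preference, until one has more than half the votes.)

Green

Round 1: Teal 0, Red 26, Pink 31, Green 39. Teal eliminated.
Round 2: Red 26, Pink 31, Green 39. Red eliminated.
Round 3: Pink 42, Green 54. Green has a majority (≥49).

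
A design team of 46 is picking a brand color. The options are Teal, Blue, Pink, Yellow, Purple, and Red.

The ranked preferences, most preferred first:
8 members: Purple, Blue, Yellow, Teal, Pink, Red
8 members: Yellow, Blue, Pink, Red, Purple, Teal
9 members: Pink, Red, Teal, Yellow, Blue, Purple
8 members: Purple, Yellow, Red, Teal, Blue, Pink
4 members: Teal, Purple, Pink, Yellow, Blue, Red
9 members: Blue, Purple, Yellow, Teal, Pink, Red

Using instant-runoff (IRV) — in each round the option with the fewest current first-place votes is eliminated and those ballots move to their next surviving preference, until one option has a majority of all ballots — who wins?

Round 1: Teal 4, Blue 9, Pink 9, Yellow 8, Purple 16, Red 0. Red eliminated.
Round 2: Teal 4, Blue 9, Pink 9, Yellow 8, Purple 16. Teal eliminated.
Round 3: Blue 9, Pink 9, Yellow 8, Purple 20. Yellow eliminated.
Round 4: Blue 17, Pink 9, Purple 20. Pink eliminated.
Round 5: Blue 26, Purple 20. Blue has a majority (≥24).

Blue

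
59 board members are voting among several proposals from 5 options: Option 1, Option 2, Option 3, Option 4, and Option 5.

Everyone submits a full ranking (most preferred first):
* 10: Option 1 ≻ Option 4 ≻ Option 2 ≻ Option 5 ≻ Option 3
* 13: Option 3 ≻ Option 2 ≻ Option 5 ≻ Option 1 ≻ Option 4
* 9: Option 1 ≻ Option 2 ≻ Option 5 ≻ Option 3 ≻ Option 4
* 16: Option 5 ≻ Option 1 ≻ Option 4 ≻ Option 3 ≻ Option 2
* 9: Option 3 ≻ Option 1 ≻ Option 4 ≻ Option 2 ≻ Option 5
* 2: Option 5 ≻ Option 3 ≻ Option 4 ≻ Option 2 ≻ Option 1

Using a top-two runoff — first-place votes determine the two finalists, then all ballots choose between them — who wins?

Round 1 first-place votes: Option 1 19, Option 2 0, Option 3 22, Option 4 0, Option 5 18. Option 3 and Option 1 advance.
Runoff: Option 3 is ranked above Option 1 on 24 ballots, Option 1 above Option 3 on 35.

Option 1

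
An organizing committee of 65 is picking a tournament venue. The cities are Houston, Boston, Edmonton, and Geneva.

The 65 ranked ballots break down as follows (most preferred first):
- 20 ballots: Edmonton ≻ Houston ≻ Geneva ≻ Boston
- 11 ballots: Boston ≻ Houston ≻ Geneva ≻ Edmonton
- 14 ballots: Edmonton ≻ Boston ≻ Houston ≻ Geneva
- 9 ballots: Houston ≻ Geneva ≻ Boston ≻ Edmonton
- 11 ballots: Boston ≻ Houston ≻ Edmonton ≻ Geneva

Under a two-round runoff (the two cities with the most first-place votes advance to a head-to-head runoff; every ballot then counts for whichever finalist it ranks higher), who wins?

Edmonton

Round 1 first-place votes: Houston 9, Boston 22, Edmonton 34, Geneva 0. Edmonton and Boston advance.
Runoff: Edmonton is ranked above Boston on 34 ballots, Boston above Edmonton on 31.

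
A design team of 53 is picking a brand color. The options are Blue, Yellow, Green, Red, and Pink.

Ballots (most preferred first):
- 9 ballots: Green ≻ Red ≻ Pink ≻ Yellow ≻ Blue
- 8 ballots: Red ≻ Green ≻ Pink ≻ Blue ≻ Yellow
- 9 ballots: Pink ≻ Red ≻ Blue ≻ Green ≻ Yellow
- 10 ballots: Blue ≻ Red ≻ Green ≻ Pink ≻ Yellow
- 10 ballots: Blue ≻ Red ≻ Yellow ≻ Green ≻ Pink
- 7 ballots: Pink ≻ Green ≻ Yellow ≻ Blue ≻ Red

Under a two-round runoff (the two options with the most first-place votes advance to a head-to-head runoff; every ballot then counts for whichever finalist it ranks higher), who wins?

Round 1 first-place votes: Blue 20, Yellow 0, Green 9, Red 8, Pink 16. Blue and Pink advance.
Runoff: Blue is ranked above Pink on 20 ballots, Pink above Blue on 33.

Pink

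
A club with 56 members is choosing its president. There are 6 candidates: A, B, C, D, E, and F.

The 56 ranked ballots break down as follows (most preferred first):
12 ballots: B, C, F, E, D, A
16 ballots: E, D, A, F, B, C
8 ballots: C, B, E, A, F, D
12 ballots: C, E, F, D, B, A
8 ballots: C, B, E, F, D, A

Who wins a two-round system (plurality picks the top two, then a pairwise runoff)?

C

Round 1 first-place votes: A 0, B 12, C 28, D 0, E 16, F 0. C and E advance.
Runoff: C is ranked above E on 40 ballots, E above C on 16.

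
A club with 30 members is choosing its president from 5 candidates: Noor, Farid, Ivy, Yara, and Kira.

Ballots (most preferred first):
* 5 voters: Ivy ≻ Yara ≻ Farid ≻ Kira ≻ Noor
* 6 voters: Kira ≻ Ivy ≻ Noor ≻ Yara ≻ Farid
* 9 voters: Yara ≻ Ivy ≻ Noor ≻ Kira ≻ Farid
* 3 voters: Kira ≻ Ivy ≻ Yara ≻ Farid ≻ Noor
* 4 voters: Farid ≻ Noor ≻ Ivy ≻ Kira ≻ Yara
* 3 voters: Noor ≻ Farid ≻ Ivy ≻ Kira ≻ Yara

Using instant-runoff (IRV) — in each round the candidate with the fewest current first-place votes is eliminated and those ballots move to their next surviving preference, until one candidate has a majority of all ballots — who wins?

Kira

Round 1: Noor 3, Farid 4, Ivy 5, Yara 9, Kira 9. Noor eliminated.
Round 2: Farid 7, Ivy 5, Yara 9, Kira 9. Ivy eliminated.
Round 3: Farid 7, Yara 14, Kira 9. Farid eliminated.
Round 4: Yara 14, Kira 16. Kira has a majority (≥16).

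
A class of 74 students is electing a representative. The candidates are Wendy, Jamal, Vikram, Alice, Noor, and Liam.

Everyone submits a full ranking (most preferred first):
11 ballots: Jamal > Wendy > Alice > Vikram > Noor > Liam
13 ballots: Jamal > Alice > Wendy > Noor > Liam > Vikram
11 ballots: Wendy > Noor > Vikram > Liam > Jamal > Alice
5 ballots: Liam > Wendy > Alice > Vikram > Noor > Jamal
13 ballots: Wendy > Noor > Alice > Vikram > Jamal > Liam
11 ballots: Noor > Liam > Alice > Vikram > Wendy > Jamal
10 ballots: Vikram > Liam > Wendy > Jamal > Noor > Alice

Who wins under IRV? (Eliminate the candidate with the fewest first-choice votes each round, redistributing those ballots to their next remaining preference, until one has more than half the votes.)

Wendy

Round 1: Wendy 24, Jamal 24, Vikram 10, Alice 0, Noor 11, Liam 5. Alice eliminated.
Round 2: Wendy 24, Jamal 24, Vikram 10, Noor 11, Liam 5. Liam eliminated.
Round 3: Wendy 29, Jamal 24, Vikram 10, Noor 11. Vikram eliminated.
Round 4: Wendy 39, Jamal 24, Noor 11. Wendy has a majority (≥38).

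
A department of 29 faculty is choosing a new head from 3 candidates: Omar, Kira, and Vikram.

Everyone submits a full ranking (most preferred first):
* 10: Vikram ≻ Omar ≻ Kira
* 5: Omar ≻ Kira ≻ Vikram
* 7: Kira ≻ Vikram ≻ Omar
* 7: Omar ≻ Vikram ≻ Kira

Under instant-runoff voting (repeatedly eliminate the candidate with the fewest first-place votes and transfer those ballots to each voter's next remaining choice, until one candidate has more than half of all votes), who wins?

Vikram

Round 1: Omar 12, Kira 7, Vikram 10. Kira eliminated.
Round 2: Omar 12, Vikram 17. Vikram has a majority (≥15).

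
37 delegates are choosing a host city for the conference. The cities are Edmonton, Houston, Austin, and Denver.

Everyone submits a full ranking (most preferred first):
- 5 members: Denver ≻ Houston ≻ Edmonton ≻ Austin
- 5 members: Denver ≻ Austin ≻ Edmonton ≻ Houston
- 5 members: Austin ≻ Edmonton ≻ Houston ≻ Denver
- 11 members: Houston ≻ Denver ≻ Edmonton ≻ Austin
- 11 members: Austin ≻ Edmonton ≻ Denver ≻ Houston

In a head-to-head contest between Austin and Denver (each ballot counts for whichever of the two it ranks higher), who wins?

Denver

Austin is ranked above Denver on 16 ballots; Denver above Austin on 21.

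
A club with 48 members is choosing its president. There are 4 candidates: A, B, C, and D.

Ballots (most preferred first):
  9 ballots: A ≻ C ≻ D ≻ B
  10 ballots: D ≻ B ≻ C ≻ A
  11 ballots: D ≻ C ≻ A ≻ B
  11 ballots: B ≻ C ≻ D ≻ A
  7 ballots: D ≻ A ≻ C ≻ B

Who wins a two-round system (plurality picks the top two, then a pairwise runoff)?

D

Round 1 first-place votes: A 9, B 11, C 0, D 28. D and B advance.
Runoff: D is ranked above B on 37 ballots, B above D on 11.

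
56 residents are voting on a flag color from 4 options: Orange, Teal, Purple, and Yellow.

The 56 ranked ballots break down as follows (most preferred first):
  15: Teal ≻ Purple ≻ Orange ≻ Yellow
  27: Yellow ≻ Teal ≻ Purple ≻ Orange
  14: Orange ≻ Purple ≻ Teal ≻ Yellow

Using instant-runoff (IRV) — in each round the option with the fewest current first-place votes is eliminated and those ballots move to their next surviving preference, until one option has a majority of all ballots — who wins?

Round 1: Orange 14, Teal 15, Purple 0, Yellow 27. Purple eliminated.
Round 2: Orange 14, Teal 15, Yellow 27. Orange eliminated.
Round 3: Teal 29, Yellow 27. Teal has a majority (≥29).

Teal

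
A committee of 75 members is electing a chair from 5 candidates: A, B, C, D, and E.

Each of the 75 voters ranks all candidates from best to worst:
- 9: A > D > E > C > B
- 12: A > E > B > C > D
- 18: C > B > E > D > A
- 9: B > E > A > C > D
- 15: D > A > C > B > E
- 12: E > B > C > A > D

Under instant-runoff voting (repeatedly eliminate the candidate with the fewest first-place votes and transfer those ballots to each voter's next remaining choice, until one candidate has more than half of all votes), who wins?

Round 1: A 21, B 9, C 18, D 15, E 12. B eliminated.
Round 2: A 21, C 18, D 15, E 21. D eliminated.
Round 3: A 36, C 18, E 21. C eliminated.
Round 4: A 36, E 39. E has a majority (≥38).

E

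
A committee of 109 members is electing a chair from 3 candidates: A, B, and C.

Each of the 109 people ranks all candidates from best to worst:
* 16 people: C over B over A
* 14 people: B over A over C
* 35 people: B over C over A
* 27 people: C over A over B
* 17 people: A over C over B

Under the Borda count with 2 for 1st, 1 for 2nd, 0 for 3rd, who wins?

C

A: 16×0 + 14×1 + 35×0 + 27×1 + 17×2 = 75
B: 16×1 + 14×2 + 35×2 + 27×0 + 17×0 = 114
C: 16×2 + 14×0 + 35×1 + 27×2 + 17×1 = 138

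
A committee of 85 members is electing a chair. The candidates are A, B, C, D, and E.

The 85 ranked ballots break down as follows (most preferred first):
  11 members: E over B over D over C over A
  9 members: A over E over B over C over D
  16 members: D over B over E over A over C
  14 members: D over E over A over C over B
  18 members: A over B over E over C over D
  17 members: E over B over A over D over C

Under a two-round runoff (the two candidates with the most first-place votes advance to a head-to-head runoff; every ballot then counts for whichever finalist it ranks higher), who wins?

Round 1 first-place votes: A 27, B 0, C 0, D 30, E 28. D and E advance.
Runoff: D is ranked above E on 30 ballots, E above D on 55.

E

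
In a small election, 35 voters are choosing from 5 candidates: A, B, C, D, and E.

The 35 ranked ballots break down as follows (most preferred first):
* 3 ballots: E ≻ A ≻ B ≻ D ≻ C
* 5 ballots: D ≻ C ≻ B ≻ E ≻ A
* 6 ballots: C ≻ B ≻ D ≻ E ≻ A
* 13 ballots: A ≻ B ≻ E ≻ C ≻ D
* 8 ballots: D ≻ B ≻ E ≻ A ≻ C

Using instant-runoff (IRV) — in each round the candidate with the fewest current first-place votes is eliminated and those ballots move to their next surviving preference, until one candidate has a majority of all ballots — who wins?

Round 1: A 13, B 0, C 6, D 13, E 3. B eliminated.
Round 2: A 13, C 6, D 13, E 3. E eliminated.
Round 3: A 16, C 6, D 13. C eliminated.
Round 4: A 16, D 19. D has a majority (≥18).

D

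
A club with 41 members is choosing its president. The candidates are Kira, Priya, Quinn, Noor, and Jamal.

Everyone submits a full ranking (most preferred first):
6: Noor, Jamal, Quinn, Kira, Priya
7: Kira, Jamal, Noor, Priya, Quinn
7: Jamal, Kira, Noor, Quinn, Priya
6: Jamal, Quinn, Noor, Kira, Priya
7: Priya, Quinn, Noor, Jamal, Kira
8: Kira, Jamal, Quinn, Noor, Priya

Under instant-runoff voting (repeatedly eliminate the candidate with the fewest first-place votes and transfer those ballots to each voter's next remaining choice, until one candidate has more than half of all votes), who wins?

Jamal

Round 1: Kira 15, Priya 7, Quinn 0, Noor 6, Jamal 13. Quinn eliminated.
Round 2: Kira 15, Priya 7, Noor 6, Jamal 13. Noor eliminated.
Round 3: Kira 15, Priya 7, Jamal 19. Priya eliminated.
Round 4: Kira 15, Jamal 26. Jamal has a majority (≥21).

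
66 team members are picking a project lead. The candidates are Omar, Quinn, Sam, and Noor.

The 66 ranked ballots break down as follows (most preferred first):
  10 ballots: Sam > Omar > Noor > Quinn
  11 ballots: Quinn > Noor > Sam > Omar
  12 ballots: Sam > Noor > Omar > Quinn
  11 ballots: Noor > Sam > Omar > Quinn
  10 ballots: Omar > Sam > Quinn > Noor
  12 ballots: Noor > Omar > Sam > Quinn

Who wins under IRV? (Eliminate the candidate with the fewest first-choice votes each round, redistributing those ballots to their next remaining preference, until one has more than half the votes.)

Noor

Round 1: Omar 10, Quinn 11, Sam 22, Noor 23. Omar eliminated.
Round 2: Quinn 11, Sam 32, Noor 23. Quinn eliminated.
Round 3: Sam 32, Noor 34. Noor has a majority (≥34).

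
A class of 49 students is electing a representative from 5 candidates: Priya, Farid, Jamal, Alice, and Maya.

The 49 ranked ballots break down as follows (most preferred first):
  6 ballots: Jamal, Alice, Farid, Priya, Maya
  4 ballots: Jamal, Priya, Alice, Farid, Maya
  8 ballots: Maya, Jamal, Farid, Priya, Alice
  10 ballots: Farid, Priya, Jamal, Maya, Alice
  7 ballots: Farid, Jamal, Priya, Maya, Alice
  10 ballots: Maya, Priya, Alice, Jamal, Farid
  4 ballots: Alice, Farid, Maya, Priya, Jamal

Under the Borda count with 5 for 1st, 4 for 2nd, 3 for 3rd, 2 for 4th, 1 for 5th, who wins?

Jamal

Priya: 6×2 + 4×4 + 8×2 + 10×4 + 7×3 + 10×4 + 4×2 = 153
Farid: 6×3 + 4×2 + 8×3 + 10×5 + 7×5 + 10×1 + 4×4 = 161
Jamal: 6×5 + 4×5 + 8×4 + 10×3 + 7×4 + 10×2 + 4×1 = 164
Alice: 6×4 + 4×3 + 8×1 + 10×1 + 7×1 + 10×3 + 4×5 = 111
Maya: 6×1 + 4×1 + 8×5 + 10×2 + 7×2 + 10×5 + 4×3 = 146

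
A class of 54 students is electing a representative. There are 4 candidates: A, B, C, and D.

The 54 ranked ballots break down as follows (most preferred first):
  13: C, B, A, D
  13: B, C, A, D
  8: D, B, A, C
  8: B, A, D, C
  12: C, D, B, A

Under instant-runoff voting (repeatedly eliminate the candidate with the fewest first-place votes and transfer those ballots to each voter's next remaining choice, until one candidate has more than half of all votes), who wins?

B

Round 1: A 0, B 21, C 25, D 8. A eliminated.
Round 2: B 21, C 25, D 8. D eliminated.
Round 3: B 29, C 25. B has a majority (≥28).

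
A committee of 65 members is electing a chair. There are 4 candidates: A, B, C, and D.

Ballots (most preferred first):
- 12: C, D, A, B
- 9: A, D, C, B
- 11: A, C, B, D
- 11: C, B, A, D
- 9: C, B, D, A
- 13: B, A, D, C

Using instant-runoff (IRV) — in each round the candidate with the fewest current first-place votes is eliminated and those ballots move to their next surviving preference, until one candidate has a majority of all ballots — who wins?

Round 1: A 20, B 13, C 32, D 0. D eliminated.
Round 2: A 20, B 13, C 32. B eliminated.
Round 3: A 33, C 32. A has a majority (≥33).

A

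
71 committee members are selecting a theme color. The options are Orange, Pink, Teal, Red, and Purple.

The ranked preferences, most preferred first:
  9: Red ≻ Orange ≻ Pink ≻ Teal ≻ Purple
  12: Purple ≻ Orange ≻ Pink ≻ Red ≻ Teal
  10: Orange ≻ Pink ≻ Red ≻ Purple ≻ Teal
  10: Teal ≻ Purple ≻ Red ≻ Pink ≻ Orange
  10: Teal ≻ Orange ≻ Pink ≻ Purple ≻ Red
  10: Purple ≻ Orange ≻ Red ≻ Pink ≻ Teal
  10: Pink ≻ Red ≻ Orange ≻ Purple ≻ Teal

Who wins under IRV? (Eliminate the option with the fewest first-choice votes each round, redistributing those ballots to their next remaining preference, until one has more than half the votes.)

Round 1: Orange 10, Pink 10, Teal 20, Red 9, Purple 22. Red eliminated.
Round 2: Orange 19, Pink 10, Teal 20, Purple 22. Pink eliminated.
Round 3: Orange 29, Teal 20, Purple 22. Teal eliminated.
Round 4: Orange 39, Purple 32. Orange has a majority (≥36).

Orange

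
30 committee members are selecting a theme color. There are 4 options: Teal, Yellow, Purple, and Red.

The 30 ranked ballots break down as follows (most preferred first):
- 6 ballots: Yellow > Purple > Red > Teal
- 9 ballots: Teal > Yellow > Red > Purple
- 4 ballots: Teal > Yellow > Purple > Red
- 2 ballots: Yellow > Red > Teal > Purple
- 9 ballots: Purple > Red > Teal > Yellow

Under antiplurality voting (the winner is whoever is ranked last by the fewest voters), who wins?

Last-place votes: Teal 6, Yellow 9, Purple 11, Red 4.

Red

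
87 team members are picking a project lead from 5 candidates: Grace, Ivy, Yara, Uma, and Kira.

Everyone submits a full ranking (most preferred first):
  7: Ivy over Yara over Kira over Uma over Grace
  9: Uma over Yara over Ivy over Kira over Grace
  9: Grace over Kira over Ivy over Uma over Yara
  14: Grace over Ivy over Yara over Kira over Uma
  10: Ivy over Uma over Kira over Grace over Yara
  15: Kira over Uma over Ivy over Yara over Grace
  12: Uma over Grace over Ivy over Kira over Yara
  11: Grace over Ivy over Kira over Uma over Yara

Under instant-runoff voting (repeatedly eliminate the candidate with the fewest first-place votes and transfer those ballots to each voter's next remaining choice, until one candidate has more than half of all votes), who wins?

Round 1: Grace 34, Ivy 17, Yara 0, Uma 21, Kira 15. Yara eliminated.
Round 2: Grace 34, Ivy 17, Uma 21, Kira 15. Kira eliminated.
Round 3: Grace 34, Ivy 17, Uma 36. Ivy eliminated.
Round 4: Grace 34, Uma 53. Uma has a majority (≥44).

Uma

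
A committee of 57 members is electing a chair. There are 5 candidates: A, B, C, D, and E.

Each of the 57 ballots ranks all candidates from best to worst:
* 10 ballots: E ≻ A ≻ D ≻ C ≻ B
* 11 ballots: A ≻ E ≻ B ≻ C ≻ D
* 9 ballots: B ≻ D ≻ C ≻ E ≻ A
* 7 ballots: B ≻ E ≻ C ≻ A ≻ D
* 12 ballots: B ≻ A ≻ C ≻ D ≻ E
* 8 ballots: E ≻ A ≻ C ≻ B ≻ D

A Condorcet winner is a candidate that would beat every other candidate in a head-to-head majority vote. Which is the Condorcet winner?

E

E vs A: 34–23
E vs B: 29–28
E vs C: 36–21
E vs D: 36–21
E beats every other candidate.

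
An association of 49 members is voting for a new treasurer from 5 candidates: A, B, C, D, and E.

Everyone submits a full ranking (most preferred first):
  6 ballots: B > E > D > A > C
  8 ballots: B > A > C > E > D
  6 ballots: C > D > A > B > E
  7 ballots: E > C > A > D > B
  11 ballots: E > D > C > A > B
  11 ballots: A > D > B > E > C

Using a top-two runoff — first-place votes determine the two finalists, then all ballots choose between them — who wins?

Round 1 first-place votes: A 11, B 14, C 6, D 0, E 18. E and B advance.
Runoff: E is ranked above B on 18 ballots, B above E on 31.

B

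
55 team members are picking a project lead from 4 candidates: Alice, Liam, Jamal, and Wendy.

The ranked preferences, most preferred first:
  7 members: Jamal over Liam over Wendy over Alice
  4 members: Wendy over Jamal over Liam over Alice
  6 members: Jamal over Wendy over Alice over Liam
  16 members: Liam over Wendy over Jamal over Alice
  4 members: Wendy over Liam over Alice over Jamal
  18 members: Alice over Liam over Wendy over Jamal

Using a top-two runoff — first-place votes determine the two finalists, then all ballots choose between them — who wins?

Liam

Round 1 first-place votes: Alice 18, Liam 16, Jamal 13, Wendy 8. Alice and Liam advance.
Runoff: Alice is ranked above Liam on 24 ballots, Liam above Alice on 31.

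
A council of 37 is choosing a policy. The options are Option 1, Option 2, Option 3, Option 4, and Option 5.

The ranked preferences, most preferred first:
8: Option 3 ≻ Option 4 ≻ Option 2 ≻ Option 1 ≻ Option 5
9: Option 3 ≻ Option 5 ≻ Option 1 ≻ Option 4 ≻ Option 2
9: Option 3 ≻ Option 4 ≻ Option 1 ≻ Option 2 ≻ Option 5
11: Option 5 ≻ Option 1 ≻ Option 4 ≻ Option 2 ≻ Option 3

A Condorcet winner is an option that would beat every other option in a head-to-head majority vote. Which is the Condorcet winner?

Option 3 vs Option 1: 26–11
Option 3 vs Option 2: 26–11
Option 3 vs Option 4: 26–11
Option 3 vs Option 5: 26–11
Option 3 beats every other option.

Option 3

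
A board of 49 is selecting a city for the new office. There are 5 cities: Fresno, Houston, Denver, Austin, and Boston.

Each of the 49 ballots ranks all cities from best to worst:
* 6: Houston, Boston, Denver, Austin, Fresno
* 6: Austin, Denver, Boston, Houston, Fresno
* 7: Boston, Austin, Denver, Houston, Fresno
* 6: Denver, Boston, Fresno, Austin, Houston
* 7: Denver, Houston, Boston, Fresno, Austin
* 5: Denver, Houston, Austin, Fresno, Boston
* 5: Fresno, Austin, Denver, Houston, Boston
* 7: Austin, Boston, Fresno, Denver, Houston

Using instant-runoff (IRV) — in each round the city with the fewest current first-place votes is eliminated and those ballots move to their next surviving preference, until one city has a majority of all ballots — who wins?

Austin

Round 1: Fresno 5, Houston 6, Denver 18, Austin 13, Boston 7. Fresno eliminated.
Round 2: Houston 6, Denver 18, Austin 18, Boston 7. Houston eliminated.
Round 3: Denver 18, Austin 18, Boston 13. Boston eliminated.
Round 4: Denver 24, Austin 25. Austin has a majority (≥25).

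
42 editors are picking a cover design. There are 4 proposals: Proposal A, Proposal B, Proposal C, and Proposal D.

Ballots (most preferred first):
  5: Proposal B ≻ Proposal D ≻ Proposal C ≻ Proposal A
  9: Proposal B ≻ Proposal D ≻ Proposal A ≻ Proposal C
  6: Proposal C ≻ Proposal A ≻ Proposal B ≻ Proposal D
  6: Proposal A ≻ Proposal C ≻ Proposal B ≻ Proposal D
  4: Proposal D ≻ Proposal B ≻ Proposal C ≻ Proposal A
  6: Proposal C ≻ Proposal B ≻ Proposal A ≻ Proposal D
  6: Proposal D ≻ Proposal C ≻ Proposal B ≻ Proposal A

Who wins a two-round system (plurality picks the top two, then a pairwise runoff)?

Proposal C

Round 1 first-place votes: Proposal A 6, Proposal B 14, Proposal C 12, Proposal D 10. Proposal B and Proposal C advance.
Runoff: Proposal B is ranked above Proposal C on 18 ballots, Proposal C above Proposal B on 24.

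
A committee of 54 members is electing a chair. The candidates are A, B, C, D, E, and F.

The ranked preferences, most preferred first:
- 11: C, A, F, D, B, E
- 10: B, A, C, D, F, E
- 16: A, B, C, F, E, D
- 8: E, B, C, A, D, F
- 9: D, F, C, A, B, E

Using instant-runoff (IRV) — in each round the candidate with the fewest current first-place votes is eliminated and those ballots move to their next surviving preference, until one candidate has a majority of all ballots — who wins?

B

Round 1: A 16, B 10, C 11, D 9, E 8, F 0. F eliminated.
Round 2: A 16, B 10, C 11, D 9, E 8. E eliminated.
Round 3: A 16, B 18, C 11, D 9. D eliminated.
Round 4: A 16, B 18, C 20. A eliminated.
Round 5: B 34, C 20. B has a majority (≥28).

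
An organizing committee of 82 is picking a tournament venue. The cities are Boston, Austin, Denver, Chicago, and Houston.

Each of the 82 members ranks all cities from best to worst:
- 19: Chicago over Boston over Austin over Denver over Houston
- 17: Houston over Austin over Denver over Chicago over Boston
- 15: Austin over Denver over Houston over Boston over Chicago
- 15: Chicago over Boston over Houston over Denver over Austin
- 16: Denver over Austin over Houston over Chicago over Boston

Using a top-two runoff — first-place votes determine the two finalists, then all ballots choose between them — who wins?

Round 1 first-place votes: Boston 0, Austin 15, Denver 16, Chicago 34, Houston 17. Chicago and Houston advance.
Runoff: Chicago is ranked above Houston on 34 ballots, Houston above Chicago on 48.

Houston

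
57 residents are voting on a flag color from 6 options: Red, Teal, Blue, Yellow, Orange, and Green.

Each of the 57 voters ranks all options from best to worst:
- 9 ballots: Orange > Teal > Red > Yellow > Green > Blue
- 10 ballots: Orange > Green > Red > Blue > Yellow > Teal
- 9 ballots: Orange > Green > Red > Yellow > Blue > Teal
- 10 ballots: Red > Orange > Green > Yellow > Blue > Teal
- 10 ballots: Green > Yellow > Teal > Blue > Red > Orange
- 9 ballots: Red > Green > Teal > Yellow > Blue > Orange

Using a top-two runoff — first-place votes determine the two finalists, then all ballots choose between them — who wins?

Round 1 first-place votes: Red 19, Teal 0, Blue 0, Yellow 0, Orange 28, Green 10. Orange and Red advance.
Runoff: Orange is ranked above Red on 28 ballots, Red above Orange on 29.

Red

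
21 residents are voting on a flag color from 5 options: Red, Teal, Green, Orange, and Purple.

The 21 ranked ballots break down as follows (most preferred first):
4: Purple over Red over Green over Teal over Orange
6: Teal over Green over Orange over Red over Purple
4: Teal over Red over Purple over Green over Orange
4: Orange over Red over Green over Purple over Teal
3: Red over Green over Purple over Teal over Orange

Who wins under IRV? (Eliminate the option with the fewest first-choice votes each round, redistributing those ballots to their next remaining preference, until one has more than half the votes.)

Purple

Round 1: Red 3, Teal 10, Green 0, Orange 4, Purple 4. Green eliminated.
Round 2: Red 3, Teal 10, Orange 4, Purple 4. Red eliminated.
Round 3: Teal 10, Orange 4, Purple 7. Orange eliminated.
Round 4: Teal 10, Purple 11. Purple has a majority (≥11).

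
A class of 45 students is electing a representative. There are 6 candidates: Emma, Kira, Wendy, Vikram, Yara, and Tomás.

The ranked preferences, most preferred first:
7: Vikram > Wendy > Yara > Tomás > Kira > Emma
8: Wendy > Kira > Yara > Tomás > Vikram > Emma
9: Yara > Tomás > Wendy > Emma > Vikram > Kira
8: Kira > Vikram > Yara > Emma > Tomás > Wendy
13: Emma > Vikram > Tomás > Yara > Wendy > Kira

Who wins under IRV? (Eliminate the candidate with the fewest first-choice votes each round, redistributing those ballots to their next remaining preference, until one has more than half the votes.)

Yara

Round 1: Emma 13, Kira 8, Wendy 8, Vikram 7, Yara 9, Tomás 0. Tomás eliminated.
Round 2: Emma 13, Kira 8, Wendy 8, Vikram 7, Yara 9. Vikram eliminated.
Round 3: Emma 13, Kira 8, Wendy 15, Yara 9. Kira eliminated.
Round 4: Emma 13, Wendy 15, Yara 17. Emma eliminated.
Round 5: Wendy 15, Yara 30. Yara has a majority (≥23).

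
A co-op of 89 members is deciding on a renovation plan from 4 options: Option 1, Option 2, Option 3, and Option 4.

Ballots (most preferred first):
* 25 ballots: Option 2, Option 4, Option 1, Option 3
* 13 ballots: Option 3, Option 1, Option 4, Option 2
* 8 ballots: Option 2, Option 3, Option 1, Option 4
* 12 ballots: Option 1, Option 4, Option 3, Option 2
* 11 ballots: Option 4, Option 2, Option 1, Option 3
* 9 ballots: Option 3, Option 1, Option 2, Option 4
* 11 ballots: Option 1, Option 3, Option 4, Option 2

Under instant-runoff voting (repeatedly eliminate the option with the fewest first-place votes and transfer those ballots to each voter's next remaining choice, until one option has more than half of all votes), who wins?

Option 1

Round 1: Option 1 23, Option 2 33, Option 3 22, Option 4 11. Option 4 eliminated.
Round 2: Option 1 23, Option 2 44, Option 3 22. Option 3 eliminated.
Round 3: Option 1 45, Option 2 44. Option 1 has a majority (≥45).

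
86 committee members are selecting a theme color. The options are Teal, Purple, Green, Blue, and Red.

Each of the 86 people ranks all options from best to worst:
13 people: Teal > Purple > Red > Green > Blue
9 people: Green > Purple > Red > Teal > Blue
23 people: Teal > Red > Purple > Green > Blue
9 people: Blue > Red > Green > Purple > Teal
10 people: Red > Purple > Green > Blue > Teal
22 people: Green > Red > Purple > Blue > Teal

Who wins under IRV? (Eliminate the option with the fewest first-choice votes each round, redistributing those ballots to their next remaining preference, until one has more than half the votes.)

Round 1: Teal 36, Purple 0, Green 31, Blue 9, Red 10. Purple eliminated.
Round 2: Teal 36, Green 31, Blue 9, Red 10. Blue eliminated.
Round 3: Teal 36, Green 31, Red 19. Red eliminated.
Round 4: Teal 36, Green 50. Green has a majority (≥44).

Green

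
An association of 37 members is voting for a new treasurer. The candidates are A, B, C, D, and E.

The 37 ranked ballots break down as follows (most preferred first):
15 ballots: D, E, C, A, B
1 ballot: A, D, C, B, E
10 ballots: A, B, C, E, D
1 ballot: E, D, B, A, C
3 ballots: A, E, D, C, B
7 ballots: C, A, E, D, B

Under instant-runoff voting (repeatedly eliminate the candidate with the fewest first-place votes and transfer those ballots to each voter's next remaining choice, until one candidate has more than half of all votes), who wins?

A

Round 1: A 14, B 0, C 7, D 15, E 1. B eliminated.
Round 2: A 14, C 7, D 15, E 1. E eliminated.
Round 3: A 14, C 7, D 16. C eliminated.
Round 4: A 21, D 16. A has a majority (≥19).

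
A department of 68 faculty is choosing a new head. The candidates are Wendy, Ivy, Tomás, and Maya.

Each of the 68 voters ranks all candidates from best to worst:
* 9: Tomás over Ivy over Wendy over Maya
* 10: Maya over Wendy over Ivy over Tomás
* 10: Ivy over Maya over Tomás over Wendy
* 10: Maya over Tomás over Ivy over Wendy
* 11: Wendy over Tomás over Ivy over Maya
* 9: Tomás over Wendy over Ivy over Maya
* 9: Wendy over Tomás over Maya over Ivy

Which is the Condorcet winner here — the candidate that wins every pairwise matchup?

Tomás

Tomás vs Wendy: 38–30
Tomás vs Ivy: 48–20
Tomás vs Maya: 38–30
Tomás beats every other candidate.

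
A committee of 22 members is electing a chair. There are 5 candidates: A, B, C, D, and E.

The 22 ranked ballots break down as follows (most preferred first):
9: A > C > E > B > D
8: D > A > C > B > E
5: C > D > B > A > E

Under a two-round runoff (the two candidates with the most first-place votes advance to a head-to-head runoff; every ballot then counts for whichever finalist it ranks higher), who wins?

D

Round 1 first-place votes: A 9, B 0, C 5, D 8, E 0. A and D advance.
Runoff: A is ranked above D on 9 ballots, D above A on 13.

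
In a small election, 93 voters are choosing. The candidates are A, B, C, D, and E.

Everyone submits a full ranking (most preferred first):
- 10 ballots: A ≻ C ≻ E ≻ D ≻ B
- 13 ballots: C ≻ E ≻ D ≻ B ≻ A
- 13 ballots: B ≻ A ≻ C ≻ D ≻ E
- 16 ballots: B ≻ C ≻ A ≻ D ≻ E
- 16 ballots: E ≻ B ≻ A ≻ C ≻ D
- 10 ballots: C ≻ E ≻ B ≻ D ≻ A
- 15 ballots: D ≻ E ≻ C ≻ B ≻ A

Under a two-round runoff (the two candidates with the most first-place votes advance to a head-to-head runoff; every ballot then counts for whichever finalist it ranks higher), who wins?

C

Round 1 first-place votes: A 10, B 29, C 23, D 15, E 16. B and C advance.
Runoff: B is ranked above C on 45 ballots, C above B on 48.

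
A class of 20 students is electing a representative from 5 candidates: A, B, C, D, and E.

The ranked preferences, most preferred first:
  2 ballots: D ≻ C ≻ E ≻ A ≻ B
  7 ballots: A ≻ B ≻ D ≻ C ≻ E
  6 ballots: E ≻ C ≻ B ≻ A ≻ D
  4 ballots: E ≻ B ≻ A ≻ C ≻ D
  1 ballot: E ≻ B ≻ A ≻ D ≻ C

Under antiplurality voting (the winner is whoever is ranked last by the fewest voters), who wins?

Last-place votes: A 0, B 2, C 1, D 10, E 7.

A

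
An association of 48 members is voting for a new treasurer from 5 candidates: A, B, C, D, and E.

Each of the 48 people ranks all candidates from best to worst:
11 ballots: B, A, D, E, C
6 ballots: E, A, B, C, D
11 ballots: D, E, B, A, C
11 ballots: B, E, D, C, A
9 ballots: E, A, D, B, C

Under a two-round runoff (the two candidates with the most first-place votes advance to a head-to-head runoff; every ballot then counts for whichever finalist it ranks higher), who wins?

Round 1 first-place votes: A 0, B 22, C 0, D 11, E 15. B and E advance.
Runoff: B is ranked above E on 22 ballots, E above B on 26.

E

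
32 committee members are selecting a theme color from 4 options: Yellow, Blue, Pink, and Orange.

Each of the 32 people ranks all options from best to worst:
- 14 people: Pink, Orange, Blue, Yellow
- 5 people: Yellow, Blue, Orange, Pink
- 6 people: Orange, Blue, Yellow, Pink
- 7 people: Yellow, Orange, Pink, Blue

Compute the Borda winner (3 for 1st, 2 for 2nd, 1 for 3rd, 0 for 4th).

Orange

Yellow: 14×0 + 5×3 + 6×1 + 7×3 = 42
Blue: 14×1 + 5×2 + 6×2 + 7×0 = 36
Pink: 14×3 + 5×0 + 6×0 + 7×1 = 49
Orange: 14×2 + 5×1 + 6×3 + 7×2 = 65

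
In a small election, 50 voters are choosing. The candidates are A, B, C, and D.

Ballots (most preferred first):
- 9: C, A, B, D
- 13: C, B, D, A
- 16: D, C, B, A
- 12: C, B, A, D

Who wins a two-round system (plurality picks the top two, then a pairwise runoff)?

Round 1 first-place votes: A 0, B 0, C 34, D 16. C and D advance.
Runoff: C is ranked above D on 34 ballots, D above C on 16.

C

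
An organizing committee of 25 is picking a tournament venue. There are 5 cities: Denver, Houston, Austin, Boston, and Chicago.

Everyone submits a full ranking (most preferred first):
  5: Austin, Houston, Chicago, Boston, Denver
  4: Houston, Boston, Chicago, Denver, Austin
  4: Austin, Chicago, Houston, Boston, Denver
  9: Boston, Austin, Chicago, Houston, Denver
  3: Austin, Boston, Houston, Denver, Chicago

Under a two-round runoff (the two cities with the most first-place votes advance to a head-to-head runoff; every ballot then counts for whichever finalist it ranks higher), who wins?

Round 1 first-place votes: Denver 0, Houston 4, Austin 12, Boston 9, Chicago 0. Austin and Boston advance.
Runoff: Austin is ranked above Boston on 12 ballots, Boston above Austin on 13.

Boston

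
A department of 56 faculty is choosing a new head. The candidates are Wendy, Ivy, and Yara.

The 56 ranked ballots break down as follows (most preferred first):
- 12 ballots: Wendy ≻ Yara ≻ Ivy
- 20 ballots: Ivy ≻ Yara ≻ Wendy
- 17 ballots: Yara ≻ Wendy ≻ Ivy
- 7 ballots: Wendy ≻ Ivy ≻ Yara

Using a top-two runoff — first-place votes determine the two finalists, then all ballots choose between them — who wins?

Wendy

Round 1 first-place votes: Wendy 19, Ivy 20, Yara 17. Ivy and Wendy advance.
Runoff: Ivy is ranked above Wendy on 20 ballots, Wendy above Ivy on 36.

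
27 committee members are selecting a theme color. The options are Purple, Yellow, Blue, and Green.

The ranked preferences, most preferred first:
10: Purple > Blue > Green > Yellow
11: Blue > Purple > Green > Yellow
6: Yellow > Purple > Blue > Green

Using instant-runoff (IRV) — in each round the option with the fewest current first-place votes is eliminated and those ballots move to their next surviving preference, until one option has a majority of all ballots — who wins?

Round 1: Purple 10, Yellow 6, Blue 11, Green 0. Green eliminated.
Round 2: Purple 10, Yellow 6, Blue 11. Yellow eliminated.
Round 3: Purple 16, Blue 11. Purple has a majority (≥14).

Purple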